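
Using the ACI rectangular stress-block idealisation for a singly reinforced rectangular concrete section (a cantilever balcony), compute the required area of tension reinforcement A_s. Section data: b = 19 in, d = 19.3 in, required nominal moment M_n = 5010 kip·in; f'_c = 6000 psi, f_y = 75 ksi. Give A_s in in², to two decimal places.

A_s ≈ 3.74 in²

From M_n = 0.85 f'_c a b (d − a/2):
a = d − √(d² − 2M_n/(0.85 f'_c b)) = 19.3 − √(19.3² − 2 × 5010/(0.85 × 6 × 19)) = 2.896 in.
A_s = 0.85 f'_c a b / f_y = 0.85 × 6 × 2.896 × 19 / 75 = 3.742 in².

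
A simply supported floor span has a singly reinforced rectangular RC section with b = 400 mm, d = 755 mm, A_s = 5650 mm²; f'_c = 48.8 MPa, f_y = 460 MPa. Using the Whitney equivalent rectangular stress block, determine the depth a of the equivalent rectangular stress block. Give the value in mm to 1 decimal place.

T = A_s f_y = 5650 × 460 = 2599000 N = 2599 kN.
Setting C = 0.85 f'_c a b equal to T: a = 2599000/(0.85 × 48.8 × 400) = 156.6 mm.

a ≈ 156.6 mm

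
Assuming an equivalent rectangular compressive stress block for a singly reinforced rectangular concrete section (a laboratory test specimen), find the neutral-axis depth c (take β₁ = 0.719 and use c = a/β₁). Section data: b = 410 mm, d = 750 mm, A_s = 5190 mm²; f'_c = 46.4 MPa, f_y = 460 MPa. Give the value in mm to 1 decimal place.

c ≈ 205.3 mm

T = A_s f_y = 5190 × 460 = 2387400 N = 2387.4 kN.
Setting C = 0.85 f'_c a b equal to T: a = 2387400/(0.85 × 46.4 × 410) = 147.640 mm.
With β₁ = 0.719, c = a/β₁ = 147.640/0.719 = 205.3 mm.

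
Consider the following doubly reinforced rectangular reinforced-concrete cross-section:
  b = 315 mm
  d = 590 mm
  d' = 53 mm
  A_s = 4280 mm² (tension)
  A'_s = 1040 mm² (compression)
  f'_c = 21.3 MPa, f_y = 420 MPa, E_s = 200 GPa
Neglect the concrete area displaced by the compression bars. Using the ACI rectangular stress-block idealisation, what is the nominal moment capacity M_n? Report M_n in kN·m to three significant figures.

Assume both tension and compression steel yield.
Net tension couple steel: A_s − A'_s = 3240 mm².
a = (A_s − A'_s) f_y / (0.85 f'_c b) = 1360800/(0.85 × 21.3 × 315) = 238.61 mm.
c = a/β₁ = 238.61/0.85 = 280.72 mm; ε'_s = 0.003(c − d')/c = 0.0024 ≥ f_y/E_s = 0.0021, so compression steel does yield.
M_n = (A_s − A'_s) f_y (d − a/2) + A'_s f_y (d − d') = [1360800 × (590 − 119.305) + 436800 × (590 − 53)] × 10⁻⁶ = 640.52 + 234.56 = 875.08 kN·m.

M_n ≈ 875 kN·m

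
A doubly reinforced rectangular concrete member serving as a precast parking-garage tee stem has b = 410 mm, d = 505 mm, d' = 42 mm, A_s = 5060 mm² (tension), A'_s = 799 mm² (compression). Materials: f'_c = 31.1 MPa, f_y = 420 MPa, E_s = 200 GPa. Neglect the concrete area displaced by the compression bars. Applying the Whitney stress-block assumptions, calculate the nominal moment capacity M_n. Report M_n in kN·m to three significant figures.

Assume both tension and compression steel yield.
Net tension couple steel: A_s − A'_s = 4261 mm².
a = (A_s − A'_s) f_y / (0.85 f'_c b) = 1789620/(0.85 × 31.1 × 410) = 165.12 mm.
c = a/β₁ = 165.12/0.828 = 199.42 mm; ε'_s = 0.003(c − d')/c = 0.0024 ≥ f_y/E_s = 0.0021, so compression steel does yield.
M_n = (A_s − A'_s) f_y (d − a/2) + A'_s f_y (d − d') = [1789620 × (505 − 82.56) + 335580 × (505 − 42)] × 10⁻⁶ = 756.01 + 155.37 = 911.38 kN·m.

M_n ≈ 911 kN·m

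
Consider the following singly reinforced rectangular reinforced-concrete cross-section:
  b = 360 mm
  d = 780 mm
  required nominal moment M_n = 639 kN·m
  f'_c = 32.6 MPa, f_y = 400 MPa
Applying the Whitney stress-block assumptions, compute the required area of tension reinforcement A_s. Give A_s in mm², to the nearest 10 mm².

A_s ≈ 2170 mm²

With M_n = 0.85 f'_c a b (d − a/2), solve the quadratic for a:
a = d − √(d² − 2M_n/(0.85 f'_c b)) = 780 − √(780² − 2 × 639×10⁶/(0.85 × 32.6 × 360)) = 86.97 mm.
A_s = 0.85 f'_c a b / f_y = 0.85 × 32.6 × 86.97 × 360 / 400 = 2168.9 mm².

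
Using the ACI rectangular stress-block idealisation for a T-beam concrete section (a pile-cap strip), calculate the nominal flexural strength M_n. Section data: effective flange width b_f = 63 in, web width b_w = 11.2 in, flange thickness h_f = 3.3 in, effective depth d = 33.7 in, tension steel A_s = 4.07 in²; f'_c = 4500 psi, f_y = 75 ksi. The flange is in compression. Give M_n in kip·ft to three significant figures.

M_n ≈ 841 kip·ft

Tension: T = A_s f_y = 4.07 × 75 = 305.25 kips.
Try a within the flange: a = T/(0.85 f'_c b_f) = 305.25/(0.85 × 4.5 × 63) = 1.267 in.
Since a = 1.267 ≤ h_f = 3.3 in, the stress block lies entirely in the flange; analyse as a rectangular beam of width b_f.
M_n = T(d − a/2) = 305.25 × (33.7 − 0.6335) = 10093.5 kip·in.
M_n = 10093.5/12 = 841.13 kip·ft.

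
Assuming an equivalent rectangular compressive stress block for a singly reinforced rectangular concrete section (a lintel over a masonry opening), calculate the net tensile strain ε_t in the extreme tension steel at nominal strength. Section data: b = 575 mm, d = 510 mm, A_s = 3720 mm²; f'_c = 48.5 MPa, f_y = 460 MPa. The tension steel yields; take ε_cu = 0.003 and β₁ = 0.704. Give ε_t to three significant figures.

ε_t ≈ 0.0119

a = A_s f_y/(0.85 f'_c b) = 72.19 mm.
β₁ = 0.704, so c = a/β₁ = 72.19/0.704 = 102.54 mm.
From the linear strain diagram with ε_cu = 0.003: ε_t = 0.003 (d − c)/c = 0.003 × (510 − 102.54)/102.54 = 0.0119.
Since ε_t ≥ 0.005, the section is tension-controlled.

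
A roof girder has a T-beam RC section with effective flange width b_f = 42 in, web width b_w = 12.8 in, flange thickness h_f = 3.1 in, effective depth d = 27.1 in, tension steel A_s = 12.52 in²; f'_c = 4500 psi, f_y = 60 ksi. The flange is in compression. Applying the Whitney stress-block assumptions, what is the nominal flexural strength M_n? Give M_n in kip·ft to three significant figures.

Tension: T = A_s f_y = 12.52 × 60 = 751.2 kips.
Try a within the flange: a = T/(0.85 f'_c b_f) = 751.2/(0.85 × 4.5 × 42) = 4.676 in.
a = 4.676 > h_f = 3.1 in: the block extends into the web. Split into flange-overhang and web parts.
C_f = 0.85 f'_c (b_f − b_w) h_f = 0.85 × 4.5 × (42 − 12.8) × 3.1 = 346.2 kips.
Remaining web compression depth: a_w = (T − C_f)/(0.85 f'_c b_w) = (751.2 − 346.2)/(0.85 × 4.5 × 12.8) = 8.272 in.
M_n = C_f(d − h_f/2) + (T − C_f)(d − a_w/2) = 346.2 × (27.1 − 1.55) + 405 × (27.1 − 4.136) = 8845.4 + 9300.4 = 18145.8 kip·in.
M_n = 18145.8/12 = 1512.15 kip·ft.

M_n ≈ 1510 kip·ft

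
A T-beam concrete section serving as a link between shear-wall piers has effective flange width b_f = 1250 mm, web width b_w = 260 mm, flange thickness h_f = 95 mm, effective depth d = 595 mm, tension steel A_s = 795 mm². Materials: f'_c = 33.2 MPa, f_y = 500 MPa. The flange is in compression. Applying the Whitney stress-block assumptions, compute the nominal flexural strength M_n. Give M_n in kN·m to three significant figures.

M_n ≈ 234 kN·m

Tension: T = A_s f_y = 795 × 500 = 397500 N.
Try a within the flange: a = T/(0.85 f'_c b_f) = 397500/(0.85 × 33.2 × 1250) = 11.27 mm.
Since a = 11.27 ≤ h_f = 95 mm, the stress block lies entirely in the flange; analyse as a rectangular beam of width b_f.
M_n = T(d − a/2) = 397500 × (595 − 5.635) = 234.27 × 10⁶ N·mm.
M_n = 234.27 kN·m.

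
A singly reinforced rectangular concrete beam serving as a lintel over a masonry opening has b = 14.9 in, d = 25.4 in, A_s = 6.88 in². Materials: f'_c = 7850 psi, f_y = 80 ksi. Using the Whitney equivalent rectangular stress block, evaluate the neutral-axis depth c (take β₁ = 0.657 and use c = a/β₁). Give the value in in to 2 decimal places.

T = A_s f_y = 6.88 × 80 = 550.4 kips.
a = T/(0.85 f'_c b) = 550.4/(0.85 × 7.85 × 14.9) = 5.5361 in.
With β₁ = 0.657, c = a/β₁ = 5.5361/0.657 = 8.43 in.

c ≈ 8.43 in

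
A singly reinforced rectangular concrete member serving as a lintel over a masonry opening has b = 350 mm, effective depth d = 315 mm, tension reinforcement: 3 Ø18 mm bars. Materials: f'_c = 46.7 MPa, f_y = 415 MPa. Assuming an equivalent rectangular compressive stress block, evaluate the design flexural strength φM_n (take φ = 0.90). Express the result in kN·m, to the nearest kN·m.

φM_n ≈ 86 kN·m

A_s = 3 × 254 = 762 mm².
T = A_s f_y = 762 × 415 = 316230 N = 316.23 kN.
From C = T: a = T/(0.85 f'_c b) = 316230/(0.85 × 46.7 × 350) = 22.76 mm.
M_n = T(d − a/2) = 316.23 kN × (315 − 11.38) mm = 96.01 kN·m.
φM_n = 0.90 × 96.01 = 86.41 kN·m.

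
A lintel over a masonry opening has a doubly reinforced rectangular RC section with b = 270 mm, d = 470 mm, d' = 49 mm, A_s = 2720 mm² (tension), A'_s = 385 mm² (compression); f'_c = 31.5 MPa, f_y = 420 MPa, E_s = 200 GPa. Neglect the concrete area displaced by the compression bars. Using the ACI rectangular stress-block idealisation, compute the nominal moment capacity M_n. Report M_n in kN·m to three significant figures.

M_n ≈ 462 kN·m

Assume both tension and compression steel yield.
Net tension couple steel: A_s − A'_s = 2335 mm².
a = (A_s − A'_s) f_y / (0.85 f'_c b) = 980700/(0.85 × 31.5 × 270) = 135.66 mm.
c = a/β₁ = 135.66/0.825 = 164.44 mm; ε'_s = 0.003(c − d')/c = 0.0021 ≥ f_y/E_s = 0.0021, so compression steel does yield.
M_n = (A_s − A'_s) f_y (d − a/2) + A'_s f_y (d − d') = [980700 × (470 − 67.83) + 161700 × (470 − 49)] × 10⁻⁶ = 394.41 + 68.08 = 462.49 kN·m.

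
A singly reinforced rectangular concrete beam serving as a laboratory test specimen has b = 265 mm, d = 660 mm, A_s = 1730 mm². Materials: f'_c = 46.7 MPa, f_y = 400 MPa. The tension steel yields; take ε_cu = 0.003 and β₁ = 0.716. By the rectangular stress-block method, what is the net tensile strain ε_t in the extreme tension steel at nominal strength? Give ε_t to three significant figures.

ε_t ≈ 0.0186

a = A_s f_y/(0.85 f'_c b) = 65.78 mm.
β₁ = 0.716, so c = a/β₁ = 65.78/0.716 = 91.87 mm.
From the linear strain diagram with ε_cu = 0.003: ε_t = 0.003 (d − c)/c = 0.003 × (660 − 91.87)/91.87 = 0.0186.
Since ε_t ≥ 0.005, the section is tension-controlled.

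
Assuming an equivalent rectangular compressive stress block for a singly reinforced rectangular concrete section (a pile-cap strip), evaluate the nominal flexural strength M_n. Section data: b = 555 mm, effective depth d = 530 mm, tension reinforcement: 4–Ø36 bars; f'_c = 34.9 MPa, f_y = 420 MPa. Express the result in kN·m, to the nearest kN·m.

A_s = 4 × 1018 = 4072 mm².
T = A_s f_y = 4072 × 420 = 1710240 N = 1710.24 kN.
From C = T: a = T/(0.85 f'_c b) = 1710240/(0.85 × 34.9 × 555) = 103.88 mm.
M_n = T(d − a/2) = 1710.24 kN × (530 − 51.94) mm = 817.60 kN·m.

M_n ≈ 818 kN·m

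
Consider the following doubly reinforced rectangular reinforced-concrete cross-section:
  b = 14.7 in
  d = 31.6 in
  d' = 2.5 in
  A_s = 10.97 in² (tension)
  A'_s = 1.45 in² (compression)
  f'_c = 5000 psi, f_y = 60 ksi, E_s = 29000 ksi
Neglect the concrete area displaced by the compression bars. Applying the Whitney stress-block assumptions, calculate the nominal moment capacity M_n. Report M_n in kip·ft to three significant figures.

M_n ≈ 1500 kip·ft

Assume both steels yield.
a = (A_s − A'_s) f_y/(0.85 f'_c b) = (10.97 − 1.45) × 60/(0.85 × 5 × 14.7) = 9.143 in.
c = a/β₁ = 9.143/0.8 = 11.429 in; ε'_s = 0.003(c − d')/c = 0.0023 ≥ ε_y = 0.0021, so the compression steel yields.
M_n = (A_s − A'_s) f_y (d − a/2) + A'_s f_y (d − d') = 571.2 × (31.6 − 4.5715) + 87 × (31.6 − 2.5) = 15438.7 + 2531.7 = 17970.4 kip·in = 17970.4/12 = 1497.53 kip·ft.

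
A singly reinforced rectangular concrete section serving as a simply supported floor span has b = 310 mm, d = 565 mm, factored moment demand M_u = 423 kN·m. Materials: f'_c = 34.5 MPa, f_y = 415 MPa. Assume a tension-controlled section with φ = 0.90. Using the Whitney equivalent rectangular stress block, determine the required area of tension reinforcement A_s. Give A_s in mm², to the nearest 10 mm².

M_n = M_u/φ = 423/0.90 = 470 kN·m.
With M_n = 0.85 f'_c a b (d − a/2), solve the quadratic for a:
a = d − √(d² − 2M_n/(0.85 f'_c b)) = 565 − √(565² − 2 × 470×10⁶/(0.85 × 34.5 × 310)) = 100.43 mm.
A_s = 0.85 f'_c a b / f_y = 0.85 × 34.5 × 100.43 × 310 / 415 = 2200.0 mm².

A_s ≈ 2200 mm²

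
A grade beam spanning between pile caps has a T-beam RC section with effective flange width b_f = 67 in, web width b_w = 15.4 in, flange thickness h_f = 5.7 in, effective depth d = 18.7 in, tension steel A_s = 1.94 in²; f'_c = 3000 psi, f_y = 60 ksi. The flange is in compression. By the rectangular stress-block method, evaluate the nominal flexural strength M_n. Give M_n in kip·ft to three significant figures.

Tension: T = A_s f_y = 1.94 × 60 = 116.4 kips.
Try a within the flange: a = T/(0.85 f'_c b_f) = 116.4/(0.85 × 3 × 67) = 0.681 in.
Since a = 0.681 ≤ h_f = 5.7 in, the stress block lies entirely in the flange; analyse as a rectangular beam of width b_f.
M_n = T(d − a/2) = 116.4 × (18.7 − 0.3405) = 2137.0 kip·in.
M_n = 2137.0/12 = 178.08 kip·ft.

M_n ≈ 178 kip·ft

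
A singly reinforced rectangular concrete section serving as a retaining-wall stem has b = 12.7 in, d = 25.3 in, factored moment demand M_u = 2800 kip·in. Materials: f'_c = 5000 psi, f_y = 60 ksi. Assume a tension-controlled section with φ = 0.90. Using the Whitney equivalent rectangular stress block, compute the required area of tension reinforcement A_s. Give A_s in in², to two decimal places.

M_n = M_u/φ = 2800/0.90 = 3111.11 kip·in.
From M_n = 0.85 f'_c a b (d − a/2):
a = d − √(d² − 2M_n/(0.85 f'_c b)) = 25.3 − √(25.3² − 2 × 3111.11/(0.85 × 5 × 12.7)) = 2.391 in.
A_s = 0.85 f'_c a b / f_y = 0.85 × 5 × 2.391 × 12.7 / 60 = 2.151 in².

A_s ≈ 2.15 in²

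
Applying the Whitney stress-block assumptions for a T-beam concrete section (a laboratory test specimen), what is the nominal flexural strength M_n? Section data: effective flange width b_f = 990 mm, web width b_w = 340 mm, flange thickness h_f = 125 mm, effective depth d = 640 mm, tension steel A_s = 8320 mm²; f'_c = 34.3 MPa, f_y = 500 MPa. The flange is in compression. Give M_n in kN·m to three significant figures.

Tension: T = A_s f_y = 8320 × 500 = 4160000 N.
Try a within the flange: a = T/(0.85 f'_c b_f) = 4160000/(0.85 × 34.3 × 990) = 144.13 mm.
a = 144.13 > h_f = 125 mm: the block extends into the web. Split into flange-overhang and web parts.
C_f = 0.85 f'_c (b_f − b_w) h_f = 0.85 × 34.3 × (990 − 340) × 125 = 2368844 N.
Remaining web compression depth: a_w = (T − C_f)/(0.85 f'_c b_w) = (4160000 − 2368844)/(0.85 × 34.3 × 340) = 180.69 mm.
M_n = C_f(d − h_f/2) + (T − C_f)(d − a_w/2) = 2368844 × (640 − 62.5) + 1791156 × (640 − 90.345) = 1368.01 + 984.52 = 2352.53 × 10⁶ N·mm.
M_n = 2352.53 kN·m.

M_n ≈ 2350 kN·m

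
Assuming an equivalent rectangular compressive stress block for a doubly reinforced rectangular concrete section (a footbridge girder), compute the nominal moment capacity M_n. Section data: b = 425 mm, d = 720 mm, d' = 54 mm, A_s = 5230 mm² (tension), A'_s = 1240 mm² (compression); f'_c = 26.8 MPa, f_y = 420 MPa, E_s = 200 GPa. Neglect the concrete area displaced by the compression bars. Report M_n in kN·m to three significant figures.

M_n ≈ 1410 kN·m

Assume both tension and compression steel yield.
Net tension couple steel: A_s − A'_s = 3990 mm².
a = (A_s − A'_s) f_y / (0.85 f'_c b) = 1675800/(0.85 × 26.8 × 425) = 173.09 mm.
c = a/β₁ = 173.09/0.85 = 203.64 mm; ε'_s = 0.003(c − d')/c = 0.0022 ≥ f_y/E_s = 0.0021, so compression steel does yield.
M_n = (A_s − A'_s) f_y (d − a/2) + A'_s f_y (d − d') = [1675800 × (720 − 86.545) + 520800 × (720 − 54)] × 10⁻⁶ = 1061.54 + 346.85 = 1408.39 kN·m.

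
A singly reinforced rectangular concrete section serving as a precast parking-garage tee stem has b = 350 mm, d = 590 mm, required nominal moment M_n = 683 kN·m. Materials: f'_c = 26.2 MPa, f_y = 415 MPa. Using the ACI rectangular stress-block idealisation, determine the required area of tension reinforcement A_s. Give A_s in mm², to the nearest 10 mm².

With M_n = 0.85 f'_c a b (d − a/2), solve the quadratic for a:
a = d − √(d² − 2M_n/(0.85 f'_c b)) = 590 − √(590² − 2 × 683×10⁶/(0.85 × 26.2 × 350)) = 174.25 mm.
A_s = 0.85 f'_c a b / f_y = 0.85 × 26.2 × 174.25 × 350 / 415 = 3272.8 mm².

A_s ≈ 3270 mm²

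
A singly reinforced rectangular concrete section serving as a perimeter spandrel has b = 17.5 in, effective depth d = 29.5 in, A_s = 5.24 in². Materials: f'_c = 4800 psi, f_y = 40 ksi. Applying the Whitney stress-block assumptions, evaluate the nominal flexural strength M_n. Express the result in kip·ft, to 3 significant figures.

M_n ≈ 490 kip·ft

T = A_s f_y = 5.24 × 40 = 209.6 kips.
a = T/(0.85 f'_c b) = 209.6/(0.85 × 4.8 × 17.5) = 2.936 in.
M_n = T(d − a/2) = 209.6 × (29.5 − 1.468) = 5875.5 kip·in = 5875.5/12 = 489.63 kip·ft.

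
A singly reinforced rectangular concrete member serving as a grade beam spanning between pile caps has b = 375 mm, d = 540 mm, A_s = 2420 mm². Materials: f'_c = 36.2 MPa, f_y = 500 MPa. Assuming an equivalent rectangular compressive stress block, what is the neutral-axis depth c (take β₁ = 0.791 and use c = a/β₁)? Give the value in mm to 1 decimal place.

c ≈ 132.6 mm

T = A_s f_y = 2420 × 500 = 1210000 N = 1210 kN.
Setting C = 0.85 f'_c a b equal to T: a = 1210000/(0.85 × 36.2 × 375) = 104.864 mm.
With β₁ = 0.791, c = a/β₁ = 104.864/0.791 = 132.6 mm.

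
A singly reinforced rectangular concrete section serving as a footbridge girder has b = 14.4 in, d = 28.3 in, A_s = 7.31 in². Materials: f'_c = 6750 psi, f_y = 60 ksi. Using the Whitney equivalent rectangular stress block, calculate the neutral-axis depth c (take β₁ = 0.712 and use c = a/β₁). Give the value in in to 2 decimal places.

T = A_s f_y = 7.31 × 60 = 438.6 kips.
a = T/(0.85 f'_c b) = 438.6/(0.85 × 6.75 × 14.4) = 5.3086 in.
With β₁ = 0.712, c = a/β₁ = 5.3086/0.712 = 7.46 in.

c ≈ 7.46 in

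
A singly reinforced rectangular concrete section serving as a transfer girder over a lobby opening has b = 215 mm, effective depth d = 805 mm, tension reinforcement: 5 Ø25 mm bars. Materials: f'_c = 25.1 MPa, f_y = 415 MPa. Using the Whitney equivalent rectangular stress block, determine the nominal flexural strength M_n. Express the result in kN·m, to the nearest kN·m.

M_n ≈ 707 kN·m

A_s = 5 × 491 = 2455 mm².
T = A_s f_y = 2455 × 415 = 1018825 N = 1018.825 kN.
From C = T: a = T/(0.85 f'_c b) = 1018825/(0.85 × 25.1 × 215) = 222.11 mm.
M_n = T(d − a/2) = 1018.825 kN × (805 − 111.055) mm = 707.01 kN·m.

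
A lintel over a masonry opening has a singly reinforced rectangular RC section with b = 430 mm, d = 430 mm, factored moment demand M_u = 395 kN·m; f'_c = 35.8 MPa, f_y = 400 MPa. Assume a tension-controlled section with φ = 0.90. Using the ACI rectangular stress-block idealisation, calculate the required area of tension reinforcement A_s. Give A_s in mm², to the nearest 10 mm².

A_s ≈ 2840 mm²

M_n = M_u/φ = 395/0.90 = 438.889 kN·m.
With M_n = 0.85 f'_c a b (d − a/2), solve the quadratic for a:
a = d − √(d² − 2M_n/(0.85 f'_c b)) = 430 − √(430² − 2 × 438.889×10⁶/(0.85 × 35.8 × 430)) = 86.76 mm.
A_s = 0.85 f'_c a b / f_y = 0.85 × 35.8 × 86.76 × 430 / 400 = 2838.1 mm².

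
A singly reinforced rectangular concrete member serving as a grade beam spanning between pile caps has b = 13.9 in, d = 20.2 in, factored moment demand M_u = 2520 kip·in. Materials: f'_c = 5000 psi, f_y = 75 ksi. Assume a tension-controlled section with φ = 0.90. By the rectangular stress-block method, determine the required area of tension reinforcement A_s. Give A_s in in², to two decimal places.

M_n = M_u/φ = 2520/0.90 = 2800 kip·in.
From M_n = 0.85 f'_c a b (d − a/2):
a = d − √(d² − 2M_n/(0.85 f'_c b)) = 20.2 − √(20.2² − 2 × 2800/(0.85 × 5 × 13.9)) = 2.501 in.
A_s = 0.85 f'_c a b / f_y = 0.85 × 5 × 2.501 × 13.9 / 75 = 1.970 in².

A_s ≈ 1.97 in²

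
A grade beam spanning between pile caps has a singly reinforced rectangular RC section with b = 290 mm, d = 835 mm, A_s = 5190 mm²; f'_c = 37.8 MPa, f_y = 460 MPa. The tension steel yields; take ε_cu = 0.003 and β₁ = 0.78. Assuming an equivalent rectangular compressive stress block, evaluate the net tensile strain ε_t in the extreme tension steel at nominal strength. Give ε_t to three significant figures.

ε_t ≈ 0.00463

a = A_s f_y/(0.85 f'_c b) = 256.22 mm.
β₁ = 0.78, so c = a/β₁ = 256.22/0.78 = 328.49 mm.
From the linear strain diagram with ε_cu = 0.003: ε_t = 0.003 (d − c)/c = 0.003 × (835 − 328.49)/328.49 = 0.00463.
ε_t is between 0.004 and 0.005 — transition zone.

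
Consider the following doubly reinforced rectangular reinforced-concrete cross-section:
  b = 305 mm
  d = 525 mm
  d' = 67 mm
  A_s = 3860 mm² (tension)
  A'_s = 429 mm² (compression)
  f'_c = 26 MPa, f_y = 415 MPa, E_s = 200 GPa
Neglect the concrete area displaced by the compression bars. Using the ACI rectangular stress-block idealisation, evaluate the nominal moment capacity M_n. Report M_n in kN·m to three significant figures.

Assume both tension and compression steel yield.
Net tension couple steel: A_s − A'_s = 3431 mm².
a = (A_s − A'_s) f_y / (0.85 f'_c b) = 1423865/(0.85 × 26 × 305) = 211.24 mm.
c = a/β₁ = 211.24/0.85 = 248.52 mm; ε'_s = 0.003(c − d')/c = 0.0022 ≥ f_y/E_s = 0.0021, so compression steel does yield.
M_n = (A_s − A'_s) f_y (d − a/2) + A'_s f_y (d − d') = [1423865 × (525 − 105.62) + 178035 × (525 − 67)] × 10⁻⁶ = 597.14 + 81.54 = 678.68 kN·m.

M_n ≈ 679 kN·m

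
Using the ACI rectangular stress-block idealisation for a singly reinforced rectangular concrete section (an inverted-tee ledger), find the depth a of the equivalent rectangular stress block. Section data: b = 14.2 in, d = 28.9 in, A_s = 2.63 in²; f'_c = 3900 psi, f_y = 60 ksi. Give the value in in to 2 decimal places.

T = A_s f_y = 2.63 × 60 = 157.8 kips.
a = T/(0.85 f'_c b) = 157.8/(0.85 × 3.9 × 14.2) = 3.35 in.

a ≈ 3.35 in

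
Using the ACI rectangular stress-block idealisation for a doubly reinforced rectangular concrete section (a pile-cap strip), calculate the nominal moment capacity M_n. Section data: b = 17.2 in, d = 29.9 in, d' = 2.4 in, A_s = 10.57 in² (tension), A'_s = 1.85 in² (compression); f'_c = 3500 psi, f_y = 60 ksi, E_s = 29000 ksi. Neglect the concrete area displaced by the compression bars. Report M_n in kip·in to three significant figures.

M_n ≈ 16000 kip·in

Assume both steels yield.
a = (A_s − A'_s) f_y/(0.85 f'_c b) = (10.57 − 1.85) × 60/(0.85 × 3.5 × 17.2) = 10.225 in.
c = a/β₁ = 10.225/0.85 = 12.029 in; ε'_s = 0.003(c − d')/c = 0.0024 ≥ ε_y = 0.0021, so the compression steel yields.
M_n = (A_s − A'_s) f_y (d − a/2) + A'_s f_y (d − d') = 523.2 × (29.9 − 5.1125) + 111 × (29.9 − 2.4) = 12968.8 + 3052.5 = 16021.3 kip·in.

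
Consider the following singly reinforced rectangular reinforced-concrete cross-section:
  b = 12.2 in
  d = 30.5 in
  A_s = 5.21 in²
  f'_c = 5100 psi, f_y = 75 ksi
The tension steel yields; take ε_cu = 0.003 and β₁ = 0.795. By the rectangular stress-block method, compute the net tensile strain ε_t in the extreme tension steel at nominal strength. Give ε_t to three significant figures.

ε_t ≈ 0.00685

a = A_s f_y/(0.85 f'_c b) = 7.388 in.
β₁ = 0.795, so c = a/β₁ = 7.388/0.795 = 9.293 in.
From the linear strain diagram with ε_cu = 0.003: ε_t = 0.003 (d − c)/c = 0.003 × (30.5 − 9.293)/9.293 = 0.00685.
Since ε_t ≥ 0.005, the section is tension-controlled.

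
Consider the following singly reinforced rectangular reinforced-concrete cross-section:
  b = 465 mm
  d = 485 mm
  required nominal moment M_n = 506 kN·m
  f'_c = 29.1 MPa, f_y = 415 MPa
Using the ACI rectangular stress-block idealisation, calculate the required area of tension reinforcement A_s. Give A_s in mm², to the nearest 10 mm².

A_s ≈ 2810 mm²

With M_n = 0.85 f'_c a b (d − a/2), solve the quadratic for a:
a = d − √(d² − 2M_n/(0.85 f'_c b)) = 485 − √(485² − 2 × 506×10⁶/(0.85 × 29.1 × 465)) = 101.28 mm.
A_s = 0.85 f'_c a b / f_y = 0.85 × 29.1 × 101.28 × 465 / 415 = 2807.0 mm².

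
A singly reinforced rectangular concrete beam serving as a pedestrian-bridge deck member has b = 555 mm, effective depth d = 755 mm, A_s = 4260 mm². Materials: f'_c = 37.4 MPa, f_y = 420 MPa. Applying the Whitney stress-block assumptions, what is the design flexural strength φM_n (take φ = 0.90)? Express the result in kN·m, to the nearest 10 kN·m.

T = A_s f_y = 4260 × 420 = 1789200 N = 1789.2 kN.
From C = T: a = T/(0.85 f'_c b) = 1789200/(0.85 × 37.4 × 555) = 101.41 mm.
M_n = T(d − a/2) = 1789.2 kN × (755 − 50.705) mm = 1260.12 kN·m.
φM_n = 0.90 × 1260.12 = 1134.11 kN·m.

φM_n ≈ 1130 kN·m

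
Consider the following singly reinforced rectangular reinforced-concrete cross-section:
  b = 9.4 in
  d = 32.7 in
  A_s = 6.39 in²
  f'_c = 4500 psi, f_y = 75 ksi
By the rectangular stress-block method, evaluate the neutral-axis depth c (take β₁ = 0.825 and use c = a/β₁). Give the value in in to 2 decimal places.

c ≈ 16.16 in

T = A_s f_y = 6.39 × 75 = 479.25 kips.
a = T/(0.85 f'_c b) = 479.25/(0.85 × 4.5 × 9.4) = 13.3292 in.
With β₁ = 0.825, c = a/β₁ = 13.3292/0.825 = 16.16 in.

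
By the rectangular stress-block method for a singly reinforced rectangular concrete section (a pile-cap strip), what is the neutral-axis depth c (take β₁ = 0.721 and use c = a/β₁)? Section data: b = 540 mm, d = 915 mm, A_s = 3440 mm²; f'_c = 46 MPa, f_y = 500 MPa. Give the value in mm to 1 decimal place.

c ≈ 113.0 mm

T = A_s f_y = 3440 × 500 = 1720000 N = 1720 kN.
Setting C = 0.85 f'_c a b equal to T: a = 1720000/(0.85 × 46 × 540) = 81.463 mm.
With β₁ = 0.721, c = a/β₁ = 81.463/0.721 = 113.0 mm.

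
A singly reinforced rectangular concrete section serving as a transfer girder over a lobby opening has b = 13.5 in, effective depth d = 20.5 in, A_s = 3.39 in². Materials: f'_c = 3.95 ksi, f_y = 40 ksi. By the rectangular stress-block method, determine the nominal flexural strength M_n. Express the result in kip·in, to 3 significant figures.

M_n ≈ 2580 kip·in

T = A_s f_y = 3.39 × 40 = 135.6 kips.
a = T/(0.85 f'_c b) = 135.6/(0.85 × 3.95 × 13.5) = 2.992 in.
M_n = T(d − a/2) = 135.6 × (20.5 − 1.496) = 2576.9 kip·in.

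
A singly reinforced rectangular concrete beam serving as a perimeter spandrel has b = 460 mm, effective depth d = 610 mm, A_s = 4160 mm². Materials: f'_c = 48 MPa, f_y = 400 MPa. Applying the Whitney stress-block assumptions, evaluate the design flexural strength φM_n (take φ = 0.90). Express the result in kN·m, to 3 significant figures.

φM_n ≈ 847 kN·m

T = A_s f_y = 4160 × 400 = 1664000 N = 1664 kN.
From C = T: a = T/(0.85 f'_c b) = 1664000/(0.85 × 48 × 460) = 88.66 mm.
M_n = T(d − a/2) = 1664 kN × (610 − 44.33) mm = 941.27 kN·m.
φM_n = 0.90 × 941.27 = 847.14 kN·m.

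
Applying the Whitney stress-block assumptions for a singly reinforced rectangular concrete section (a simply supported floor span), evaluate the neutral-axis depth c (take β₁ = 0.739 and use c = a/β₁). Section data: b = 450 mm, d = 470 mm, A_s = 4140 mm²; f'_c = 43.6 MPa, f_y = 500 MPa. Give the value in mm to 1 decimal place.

c ≈ 168.0 mm

T = A_s f_y = 4140 × 500 = 2070000 N = 2070 kN.
Setting C = 0.85 f'_c a b equal to T: a = 2070000/(0.85 × 43.6 × 450) = 124.123 mm.
With β₁ = 0.739, c = a/β₁ = 124.123/0.739 = 168.0 mm.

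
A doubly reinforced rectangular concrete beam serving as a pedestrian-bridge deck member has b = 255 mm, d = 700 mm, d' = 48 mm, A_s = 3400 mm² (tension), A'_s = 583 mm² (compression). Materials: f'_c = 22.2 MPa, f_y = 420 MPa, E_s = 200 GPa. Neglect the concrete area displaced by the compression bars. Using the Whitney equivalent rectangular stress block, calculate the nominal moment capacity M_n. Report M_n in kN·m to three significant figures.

Assume both tension and compression steel yield.
Net tension couple steel: A_s − A'_s = 2817 mm².
a = (A_s − A'_s) f_y / (0.85 f'_c b) = 1183140/(0.85 × 22.2 × 255) = 245.88 mm.
c = a/β₁ = 245.88/0.85 = 289.27 mm; ε'_s = 0.003(c − d')/c = 0.0025 ≥ f_y/E_s = 0.0021, so compression steel does yield.
M_n = (A_s − A'_s) f_y (d − a/2) + A'_s f_y (d − d') = [1183140 × (700 − 122.94) + 244860 × (700 − 48)] × 10⁻⁶ = 682.74 + 159.65 = 842.39 kN·m.

M_n ≈ 842 kN·m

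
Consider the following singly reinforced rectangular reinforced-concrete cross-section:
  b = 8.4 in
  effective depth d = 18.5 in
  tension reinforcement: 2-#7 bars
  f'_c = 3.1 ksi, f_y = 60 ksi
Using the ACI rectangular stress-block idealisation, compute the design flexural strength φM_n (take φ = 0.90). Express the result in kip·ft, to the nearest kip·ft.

A_s = 2 × 0.6 = 1.2 in².
T = A_s f_y = 1.2 × 60 = 72 kips.
a = T/(0.85 f'_c b) = 72/(0.85 × 3.1 × 8.4) = 3.253 in.
M_n = T(d − a/2) = 72 × (18.5 − 1.6265) = 1214.9 kip·in = 1214.9/12 = 101.24 kip·ft.
φM_n = 0.90 × 101.24 = 91.12 kip·ft.

φM_n ≈ 91 kip·ft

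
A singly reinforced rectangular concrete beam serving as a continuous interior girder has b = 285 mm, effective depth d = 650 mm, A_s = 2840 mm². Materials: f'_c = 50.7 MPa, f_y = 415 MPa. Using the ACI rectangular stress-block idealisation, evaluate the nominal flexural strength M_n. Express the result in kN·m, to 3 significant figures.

T = A_s f_y = 2840 × 415 = 1178600 N = 1178.6 kN.
From C = T: a = T/(0.85 f'_c b) = 1178600/(0.85 × 50.7 × 285) = 95.96 mm.
M_n = T(d − a/2) = 1178.6 kN × (650 − 47.98) mm = 709.54 kN·m.

M_n ≈ 710 kN·m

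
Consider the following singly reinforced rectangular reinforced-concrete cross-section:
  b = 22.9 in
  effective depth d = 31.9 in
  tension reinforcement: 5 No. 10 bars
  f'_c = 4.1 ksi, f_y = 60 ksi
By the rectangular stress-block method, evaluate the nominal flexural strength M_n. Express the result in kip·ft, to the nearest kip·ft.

A_s = 5 × 1.27 = 6.35 in².
T = A_s f_y = 6.35 × 60 = 381 kips.
a = T/(0.85 f'_c b) = 381/(0.85 × 4.1 × 22.9) = 4.774 in.
M_n = T(d − a/2) = 381 × (31.9 − 2.387) = 11244.5 kip·in = 11244.5/12 = 937.04 kip·ft.

M_n ≈ 937 kip·ft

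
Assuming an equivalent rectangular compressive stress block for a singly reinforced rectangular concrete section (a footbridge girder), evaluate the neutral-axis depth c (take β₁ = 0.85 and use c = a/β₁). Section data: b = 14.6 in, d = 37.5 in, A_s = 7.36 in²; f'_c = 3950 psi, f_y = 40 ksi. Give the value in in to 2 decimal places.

c ≈ 7.07 in

T = A_s f_y = 7.36 × 40 = 294.4 kips.
a = T/(0.85 f'_c b) = 294.4/(0.85 × 3.95 × 14.6) = 6.0058 in.
With β₁ = 0.85, c = a/β₁ = 6.0058/0.85 = 7.07 in.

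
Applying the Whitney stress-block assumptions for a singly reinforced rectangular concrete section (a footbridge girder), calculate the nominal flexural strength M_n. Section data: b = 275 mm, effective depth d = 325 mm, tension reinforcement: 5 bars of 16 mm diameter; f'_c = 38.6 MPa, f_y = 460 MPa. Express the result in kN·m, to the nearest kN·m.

M_n ≈ 138 kN·m

A_s = 5 × 201 = 1005 mm².
T = A_s f_y = 1005 × 460 = 462300 N = 462.3 kN.
From C = T: a = T/(0.85 f'_c b) = 462300/(0.85 × 38.6 × 275) = 51.24 mm.
M_n = T(d − a/2) = 462.3 kN × (325 − 25.62) mm = 138.40 kN·m.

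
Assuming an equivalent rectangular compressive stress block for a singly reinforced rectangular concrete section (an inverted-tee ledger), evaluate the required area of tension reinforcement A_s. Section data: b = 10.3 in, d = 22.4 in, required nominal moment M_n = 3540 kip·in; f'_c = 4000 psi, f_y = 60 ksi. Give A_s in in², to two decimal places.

A_s ≈ 2.97 in²

From M_n = 0.85 f'_c a b (d − a/2):
a = d − √(d² − 2M_n/(0.85 f'_c b)) = 22.4 − √(22.4² − 2 × 3540/(0.85 × 4 × 10.3)) = 5.091 in.
A_s = 0.85 f'_c a b / f_y = 0.85 × 4 × 5.091 × 10.3 / 60 = 2.971 in².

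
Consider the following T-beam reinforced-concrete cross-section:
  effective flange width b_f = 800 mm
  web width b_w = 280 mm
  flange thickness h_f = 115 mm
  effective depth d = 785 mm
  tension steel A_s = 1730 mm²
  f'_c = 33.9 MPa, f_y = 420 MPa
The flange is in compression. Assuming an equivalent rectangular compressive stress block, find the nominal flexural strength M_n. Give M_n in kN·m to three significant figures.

M_n ≈ 559 kN·m

Tension: T = A_s f_y = 1730 × 420 = 726600 N.
Try a within the flange: a = T/(0.85 f'_c b_f) = 726600/(0.85 × 33.9 × 800) = 31.52 mm.
Since a = 31.52 ≤ h_f = 115 mm, the stress block lies entirely in the flange; analyse as a rectangular beam of width b_f.
M_n = T(d − a/2) = 726600 × (785 − 15.76) = 558.93 × 10⁶ N·mm.
M_n = 558.93 kN·m.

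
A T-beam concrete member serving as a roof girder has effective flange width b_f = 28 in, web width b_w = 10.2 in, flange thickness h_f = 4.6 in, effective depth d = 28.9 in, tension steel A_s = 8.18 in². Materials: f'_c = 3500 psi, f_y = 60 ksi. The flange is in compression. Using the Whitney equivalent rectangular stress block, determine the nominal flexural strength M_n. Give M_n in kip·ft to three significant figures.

Tension: T = A_s f_y = 8.18 × 60 = 490.8 kips.
Try a within the flange: a = T/(0.85 f'_c b_f) = 490.8/(0.85 × 3.5 × 28) = 5.892 in.
a = 5.892 > h_f = 4.6 in: the block extends into the web. Split into flange-overhang and web parts.
C_f = 0.85 f'_c (b_f − b_w) h_f = 0.85 × 3.5 × (28 − 10.2) × 4.6 = 243.6 kips.
Remaining web compression depth: a_w = (T − C_f)/(0.85 f'_c b_w) = (490.8 − 243.6)/(0.85 × 3.5 × 10.2) = 8.146 in.
M_n = C_f(d − h_f/2) + (T − C_f)(d − a_w/2) = 243.6 × (28.9 − 2.3) + 247.2 × (28.9 − 4.073) = 6479.8 + 6137.2 = 12617.0 kip·in.
M_n = 12617.0/12 = 1051.42 kip·ft.

M_n ≈ 1050 kip·ft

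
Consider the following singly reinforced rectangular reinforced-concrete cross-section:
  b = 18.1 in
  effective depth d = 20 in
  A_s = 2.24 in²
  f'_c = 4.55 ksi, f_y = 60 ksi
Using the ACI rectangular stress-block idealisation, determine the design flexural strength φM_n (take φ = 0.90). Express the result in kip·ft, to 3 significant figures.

T = A_s f_y = 2.24 × 60 = 134.4 kips.
a = T/(0.85 f'_c b) = 134.4/(0.85 × 4.55 × 18.1) = 1.920 in.
M_n = T(d − a/2) = 134.4 × (20 − 0.96) = 2559.0 kip·in = 2559.0/12 = 213.25 kip·ft.
φM_n = 0.90 × 213.25 = 191.93 kip·ft.

φM_n ≈ 192 kip·ft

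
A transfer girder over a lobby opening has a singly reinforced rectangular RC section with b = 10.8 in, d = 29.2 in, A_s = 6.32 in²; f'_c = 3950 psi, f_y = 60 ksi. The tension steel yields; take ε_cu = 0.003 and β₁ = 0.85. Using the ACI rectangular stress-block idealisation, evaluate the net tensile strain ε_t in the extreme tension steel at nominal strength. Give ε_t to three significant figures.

ε_t ≈ 0.00412

a = A_s f_y/(0.85 f'_c b) = 10.458 in.
β₁ = 0.85, so c = a/β₁ = 10.458/0.85 = 12.304 in.
From the linear strain diagram with ε_cu = 0.003: ε_t = 0.003 (d − c)/c = 0.003 × (29.2 − 12.304)/12.304 = 0.00412.
ε_t is between 0.004 and 0.005 — transition zone.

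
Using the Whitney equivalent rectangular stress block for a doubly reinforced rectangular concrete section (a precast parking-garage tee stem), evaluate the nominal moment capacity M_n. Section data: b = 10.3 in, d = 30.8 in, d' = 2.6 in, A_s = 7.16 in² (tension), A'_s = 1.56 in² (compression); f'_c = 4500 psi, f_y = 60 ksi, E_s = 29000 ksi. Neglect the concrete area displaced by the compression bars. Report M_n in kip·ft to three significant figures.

M_n ≈ 963 kip·ft

Assume both steels yield.
a = (A_s − A'_s) f_y/(0.85 f'_c b) = (7.16 − 1.56) × 60/(0.85 × 4.5 × 10.3) = 8.528 in.
c = a/β₁ = 8.528/0.825 = 10.337 in; ε'_s = 0.003(c − d')/c = 0.0022 ≥ ε_y = 0.0021, so the compression steel yields.
M_n = (A_s − A'_s) f_y (d − a/2) + A'_s f_y (d − d') = 336 × (30.8 − 4.264) + 93.6 × (30.8 − 2.6) = 8916.1 + 2639.5 = 11555.6 kip·in = 11555.6/12 = 962.97 kip·ft.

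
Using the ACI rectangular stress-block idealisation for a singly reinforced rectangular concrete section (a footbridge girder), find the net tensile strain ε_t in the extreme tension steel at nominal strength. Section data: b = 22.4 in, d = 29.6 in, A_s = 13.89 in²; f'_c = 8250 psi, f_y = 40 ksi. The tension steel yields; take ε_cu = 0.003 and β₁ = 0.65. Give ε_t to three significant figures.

ε_t ≈ 0.0133

a = A_s f_y/(0.85 f'_c b) = 3.537 in.
β₁ = 0.65, so c = a/β₁ = 3.537/0.65 = 5.442 in.
From the linear strain diagram with ε_cu = 0.003: ε_t = 0.003 (d − c)/c = 0.003 × (29.6 − 5.442)/5.442 = 0.0133.
Since ε_t ≥ 0.005, the section is tension-controlled.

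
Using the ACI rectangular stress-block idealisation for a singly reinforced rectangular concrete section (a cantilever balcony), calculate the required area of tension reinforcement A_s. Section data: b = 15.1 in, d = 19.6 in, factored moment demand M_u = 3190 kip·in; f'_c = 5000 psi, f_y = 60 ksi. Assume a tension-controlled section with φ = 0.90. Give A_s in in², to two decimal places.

A_s ≈ 3.27 in²

M_n = M_u/φ = 3190/0.90 = 3544.44 kip·in.
From M_n = 0.85 f'_c a b (d − a/2):
a = d − √(d² − 2M_n/(0.85 f'_c b)) = 19.6 − √(19.6² − 2 × 3544.44/(0.85 × 5 × 15.1)) = 3.056 in.
A_s = 0.85 f'_c a b / f_y = 0.85 × 5 × 3.056 × 15.1 / 60 = 3.269 in².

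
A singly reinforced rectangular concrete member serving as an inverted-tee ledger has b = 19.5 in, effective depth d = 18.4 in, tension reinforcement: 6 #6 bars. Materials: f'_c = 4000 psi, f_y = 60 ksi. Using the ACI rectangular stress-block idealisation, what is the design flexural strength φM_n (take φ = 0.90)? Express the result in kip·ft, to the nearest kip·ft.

A_s = 6 × 0.44 = 2.64 in².
T = A_s f_y = 2.64 × 60 = 158.4 kips.
a = T/(0.85 f'_c b) = 158.4/(0.85 × 4 × 19.5) = 2.389 in.
M_n = T(d − a/2) = 158.4 × (18.4 − 1.1945) = 2725.4 kip·in = 2725.4/12 = 227.12 kip·ft.
φM_n = 0.90 × 227.12 = 204.41 kip·ft.

φM_n ≈ 204 kip·ft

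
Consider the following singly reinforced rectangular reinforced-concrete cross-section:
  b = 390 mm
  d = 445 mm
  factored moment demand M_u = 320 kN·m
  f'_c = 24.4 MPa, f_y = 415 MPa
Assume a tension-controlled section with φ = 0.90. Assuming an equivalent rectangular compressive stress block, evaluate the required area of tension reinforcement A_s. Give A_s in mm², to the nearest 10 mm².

M_n = M_u/φ = 320/0.90 = 355.556 kN·m.
With M_n = 0.85 f'_c a b (d − a/2), solve the quadratic for a:
a = d − √(d² − 2M_n/(0.85 f'_c b)) = 445 − √(445² − 2 × 355.556×10⁶/(0.85 × 24.4 × 390)) = 113.17 mm.
A_s = 0.85 f'_c a b / f_y = 0.85 × 24.4 × 113.17 × 390 / 415 = 2205.8 mm².

A_s ≈ 2210 mm²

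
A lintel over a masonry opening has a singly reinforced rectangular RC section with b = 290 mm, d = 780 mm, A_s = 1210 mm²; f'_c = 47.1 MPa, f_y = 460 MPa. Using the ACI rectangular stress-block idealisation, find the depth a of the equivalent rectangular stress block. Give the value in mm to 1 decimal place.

a ≈ 47.9 mm

T = A_s f_y = 1210 × 460 = 556600 N = 556.6 kN.
Setting C = 0.85 f'_c a b equal to T: a = 556600/(0.85 × 47.1 × 290) = 47.9 mm.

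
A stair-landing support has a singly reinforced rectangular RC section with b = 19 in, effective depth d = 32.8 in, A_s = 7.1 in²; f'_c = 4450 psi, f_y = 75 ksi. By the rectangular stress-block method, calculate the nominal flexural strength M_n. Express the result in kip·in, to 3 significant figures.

T = A_s f_y = 7.1 × 75 = 532.5 kips.
a = T/(0.85 f'_c b) = 532.5/(0.85 × 4.45 × 19) = 7.409 in.
M_n = T(d − a/2) = 532.5 × (32.8 − 3.7045) = 15493.4 kip·in.

M_n ≈ 15500 kip·in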